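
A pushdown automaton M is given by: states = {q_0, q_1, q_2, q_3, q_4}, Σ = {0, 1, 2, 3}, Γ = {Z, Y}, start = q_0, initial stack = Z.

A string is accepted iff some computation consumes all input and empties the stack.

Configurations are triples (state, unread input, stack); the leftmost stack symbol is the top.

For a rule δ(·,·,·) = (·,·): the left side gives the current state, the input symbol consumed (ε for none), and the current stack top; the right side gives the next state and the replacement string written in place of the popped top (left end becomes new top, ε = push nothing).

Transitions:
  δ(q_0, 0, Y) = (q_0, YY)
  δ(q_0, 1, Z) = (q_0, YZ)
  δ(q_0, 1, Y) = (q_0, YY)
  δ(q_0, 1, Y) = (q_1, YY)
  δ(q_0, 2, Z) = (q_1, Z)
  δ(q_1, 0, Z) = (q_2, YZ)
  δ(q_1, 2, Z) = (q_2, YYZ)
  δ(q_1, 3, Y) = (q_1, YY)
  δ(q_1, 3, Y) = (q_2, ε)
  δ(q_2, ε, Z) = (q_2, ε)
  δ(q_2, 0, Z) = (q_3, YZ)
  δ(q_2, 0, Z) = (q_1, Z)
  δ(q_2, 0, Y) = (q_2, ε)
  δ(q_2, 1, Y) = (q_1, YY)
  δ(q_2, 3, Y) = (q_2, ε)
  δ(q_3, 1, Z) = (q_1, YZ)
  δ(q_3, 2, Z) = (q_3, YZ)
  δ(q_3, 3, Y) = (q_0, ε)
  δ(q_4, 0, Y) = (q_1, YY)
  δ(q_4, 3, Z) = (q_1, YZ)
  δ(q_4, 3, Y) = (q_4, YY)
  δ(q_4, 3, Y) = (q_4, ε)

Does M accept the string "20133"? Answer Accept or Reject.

One accepting computation: (q_0, 20133, Z) ⊢ (q_1, 0133, Z) ⊢ (q_2, 133, YZ) ⊢ (q_1, 33, YYZ) ⊢ (q_2, 3, YZ) ⊢ (q_2, ε, Z) ⊢ (q_2, ε, ε)
All input consumed and the stack is empty.

Accept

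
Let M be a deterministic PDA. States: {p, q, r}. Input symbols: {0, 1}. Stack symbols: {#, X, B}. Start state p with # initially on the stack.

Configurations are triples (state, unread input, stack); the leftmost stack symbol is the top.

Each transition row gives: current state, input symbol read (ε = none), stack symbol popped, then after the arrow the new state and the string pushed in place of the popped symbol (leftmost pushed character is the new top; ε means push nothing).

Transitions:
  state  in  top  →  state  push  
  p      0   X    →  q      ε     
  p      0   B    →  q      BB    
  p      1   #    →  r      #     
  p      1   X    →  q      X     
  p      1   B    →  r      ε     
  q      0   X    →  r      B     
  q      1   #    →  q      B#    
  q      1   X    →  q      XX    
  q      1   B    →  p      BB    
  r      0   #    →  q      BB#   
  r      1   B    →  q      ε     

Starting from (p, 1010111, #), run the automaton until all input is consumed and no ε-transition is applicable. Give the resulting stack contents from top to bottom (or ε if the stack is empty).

(p, 1010111, #) ⊢ (r, 010111, #) ⊢ (q, 10111, BB#) ⊢ (p, 0111, BBB#) ⊢ (q, 111, BBBB#) ⊢ (p, 11, BBBBB#) ⊢ (r, 1, BBBB#) ⊢ (q, ε, BBB#)
All input consumed in state q with stack BBB#.

BBB#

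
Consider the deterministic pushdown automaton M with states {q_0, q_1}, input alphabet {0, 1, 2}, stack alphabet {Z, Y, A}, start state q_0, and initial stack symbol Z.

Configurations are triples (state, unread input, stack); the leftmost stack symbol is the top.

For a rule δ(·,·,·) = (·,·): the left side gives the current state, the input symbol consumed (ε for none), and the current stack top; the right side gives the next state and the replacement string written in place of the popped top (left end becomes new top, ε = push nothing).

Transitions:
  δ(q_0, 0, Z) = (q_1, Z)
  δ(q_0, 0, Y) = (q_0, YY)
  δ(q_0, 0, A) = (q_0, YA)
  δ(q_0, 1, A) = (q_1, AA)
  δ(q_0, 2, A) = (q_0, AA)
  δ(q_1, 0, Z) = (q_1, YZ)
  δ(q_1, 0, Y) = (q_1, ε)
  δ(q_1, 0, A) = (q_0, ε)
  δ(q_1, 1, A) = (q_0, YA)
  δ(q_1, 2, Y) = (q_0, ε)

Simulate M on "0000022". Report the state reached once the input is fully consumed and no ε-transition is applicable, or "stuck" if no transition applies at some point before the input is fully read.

stuck

(q_0, 0000022, Z)
  read 0, top Z: go to q_1, push Z → (q_1, 000022, Z)
  read 0, top Z: go to q_1, push YZ → (q_1, 00022, YZ)
  read 0, top Y: go to q_1, push ε → (q_1, 0022, Z)
  read 0, top Z: go to q_1, push YZ → (q_1, 022, YZ)
  read 0, top Y: go to q_1, push ε → (q_1, 22, Z)
No transition for (q_1, 2, top Z); M blocks with input 22 remaining.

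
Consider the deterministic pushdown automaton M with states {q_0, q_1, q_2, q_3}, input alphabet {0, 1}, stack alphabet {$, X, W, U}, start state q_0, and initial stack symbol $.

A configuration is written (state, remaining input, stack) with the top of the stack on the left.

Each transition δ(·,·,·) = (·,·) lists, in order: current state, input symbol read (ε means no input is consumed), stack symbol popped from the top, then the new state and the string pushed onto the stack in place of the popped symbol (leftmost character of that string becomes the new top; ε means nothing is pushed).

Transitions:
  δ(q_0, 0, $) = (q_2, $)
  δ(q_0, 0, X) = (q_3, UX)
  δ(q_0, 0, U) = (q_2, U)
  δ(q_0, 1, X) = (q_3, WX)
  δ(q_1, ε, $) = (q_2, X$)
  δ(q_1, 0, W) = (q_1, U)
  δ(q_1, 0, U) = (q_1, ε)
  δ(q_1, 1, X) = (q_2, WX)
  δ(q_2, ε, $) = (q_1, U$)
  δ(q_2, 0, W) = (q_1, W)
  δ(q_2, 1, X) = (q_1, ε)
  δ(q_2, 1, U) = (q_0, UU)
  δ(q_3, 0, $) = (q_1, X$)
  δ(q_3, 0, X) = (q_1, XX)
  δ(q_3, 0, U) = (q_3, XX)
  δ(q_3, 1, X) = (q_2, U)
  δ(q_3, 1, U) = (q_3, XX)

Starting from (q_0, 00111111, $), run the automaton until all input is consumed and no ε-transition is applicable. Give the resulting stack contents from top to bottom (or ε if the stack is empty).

(q_0, 00111111, $)
  read 0, top $: go to q_2, push $ → (q_2, 0111111, $)
  ε-move, top $: go to q_1, push U$ → (q_1, 0111111, U$)
  read 0, top U: go to q_1, push ε → (q_1, 111111, $)
  ε-move, top $: go to q_2, push X$ → (q_2, 111111, X$)
  read 1, top X: go to q_1, push ε → (q_1, 11111, $)
  ε-move, top $: go to q_2, push X$ → (q_2, 11111, X$)
  read 1, top X: go to q_1, push ε → (q_1, 1111, $)
  ε-move, top $: go to q_2, push X$ → (q_2, 1111, X$)
  read 1, top X: go to q_1, push ε → (q_1, 111, $)
  ε-move, top $: go to q_2, push X$ → (q_2, 111, X$)
  read 1, top X: go to q_1, push ε → (q_1, 11, $)
  ε-move, top $: go to q_2, push X$ → (q_2, 11, X$)
  read 1, top X: go to q_1, push ε → (q_1, 1, $)
  ε-move, top $: go to q_2, push X$ → (q_2, 1, X$)
  read 1, top X: go to q_1, push ε → (q_1, ε, $)
  ε-move, top $: go to q_2, push X$ → (q_2, ε, X$)
All input consumed in state q_2 with stack X$.

X$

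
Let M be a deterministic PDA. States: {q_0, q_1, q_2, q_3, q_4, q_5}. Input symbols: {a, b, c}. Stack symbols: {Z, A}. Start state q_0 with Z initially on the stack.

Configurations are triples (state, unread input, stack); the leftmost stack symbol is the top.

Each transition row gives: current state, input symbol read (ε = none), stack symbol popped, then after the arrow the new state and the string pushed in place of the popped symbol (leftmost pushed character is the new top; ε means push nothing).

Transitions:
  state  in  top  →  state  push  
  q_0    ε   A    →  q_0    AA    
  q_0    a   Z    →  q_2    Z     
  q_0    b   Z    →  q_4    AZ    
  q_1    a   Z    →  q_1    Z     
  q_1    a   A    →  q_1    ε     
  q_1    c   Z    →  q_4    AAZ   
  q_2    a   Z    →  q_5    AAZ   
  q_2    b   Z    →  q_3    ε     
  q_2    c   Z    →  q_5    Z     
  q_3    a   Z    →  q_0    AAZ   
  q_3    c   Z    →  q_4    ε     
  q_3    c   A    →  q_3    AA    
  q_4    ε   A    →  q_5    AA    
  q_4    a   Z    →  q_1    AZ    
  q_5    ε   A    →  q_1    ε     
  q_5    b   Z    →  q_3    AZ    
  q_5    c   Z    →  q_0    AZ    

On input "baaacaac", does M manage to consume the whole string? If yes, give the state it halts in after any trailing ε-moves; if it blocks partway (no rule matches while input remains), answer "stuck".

q_1

(q_0, baaacaac, Z)
  read b, top Z: go to q_4, push AZ → (q_4, aaacaac, AZ)
  ε-move, top A: go to q_5, push AA → (q_5, aaacaac, AAZ)
  ε-move, top A: go to q_1, push ε → (q_1, aaacaac, AZ)
  read a, top A: go to q_1, push ε → (q_1, aacaac, Z)
  read a, top Z: go to q_1, push Z → (q_1, acaac, Z)
  read a, top Z: go to q_1, push Z → (q_1, caac, Z)
  read c, top Z: go to q_4, push AAZ → (q_4, aac, AAZ)
  ε-move, top A: go to q_5, push AA → (q_5, aac, AAAZ)
  ε-move, top A: go to q_1, push ε → (q_1, aac, AAZ)
  read a, top A: go to q_1, push ε → (q_1, ac, AZ)
  read a, top A: go to q_1, push ε → (q_1, c, Z)
  read c, top Z: go to q_4, push AAZ → (q_4, ε, AAZ)
  ε-move, top A: go to q_5, push AA → (q_5, ε, AAAZ)
  ε-move, top A: go to q_1, push ε → (q_1, ε, AAZ)
All input consumed; M is in state q_1.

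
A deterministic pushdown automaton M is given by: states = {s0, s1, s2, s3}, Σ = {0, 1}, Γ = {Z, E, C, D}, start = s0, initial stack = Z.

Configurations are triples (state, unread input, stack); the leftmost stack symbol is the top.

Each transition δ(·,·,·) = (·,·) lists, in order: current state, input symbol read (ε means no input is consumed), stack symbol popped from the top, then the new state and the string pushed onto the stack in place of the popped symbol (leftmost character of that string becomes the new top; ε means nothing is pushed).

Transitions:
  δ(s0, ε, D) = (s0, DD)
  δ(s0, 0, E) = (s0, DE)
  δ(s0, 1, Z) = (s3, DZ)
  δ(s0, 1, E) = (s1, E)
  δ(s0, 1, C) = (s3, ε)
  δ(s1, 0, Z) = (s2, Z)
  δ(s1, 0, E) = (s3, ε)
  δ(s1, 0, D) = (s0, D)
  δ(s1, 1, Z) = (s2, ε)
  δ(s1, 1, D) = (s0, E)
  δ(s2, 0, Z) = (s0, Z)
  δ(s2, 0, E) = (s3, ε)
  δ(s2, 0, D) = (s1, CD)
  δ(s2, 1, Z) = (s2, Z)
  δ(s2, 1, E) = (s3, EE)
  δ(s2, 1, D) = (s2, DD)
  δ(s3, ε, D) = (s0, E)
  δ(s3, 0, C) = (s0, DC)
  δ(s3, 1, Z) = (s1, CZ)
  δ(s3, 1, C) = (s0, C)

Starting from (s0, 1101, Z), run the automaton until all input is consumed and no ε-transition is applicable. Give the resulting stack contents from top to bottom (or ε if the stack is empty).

(s0, 1101, Z) ⊢ (s3, 101, DZ) ⊢ (s0, 101, EZ) ⊢ (s1, 01, EZ) ⊢ (s3, 1, Z) ⊢ (s1, ε, CZ)
All input consumed in state s1 with stack CZ.

CZ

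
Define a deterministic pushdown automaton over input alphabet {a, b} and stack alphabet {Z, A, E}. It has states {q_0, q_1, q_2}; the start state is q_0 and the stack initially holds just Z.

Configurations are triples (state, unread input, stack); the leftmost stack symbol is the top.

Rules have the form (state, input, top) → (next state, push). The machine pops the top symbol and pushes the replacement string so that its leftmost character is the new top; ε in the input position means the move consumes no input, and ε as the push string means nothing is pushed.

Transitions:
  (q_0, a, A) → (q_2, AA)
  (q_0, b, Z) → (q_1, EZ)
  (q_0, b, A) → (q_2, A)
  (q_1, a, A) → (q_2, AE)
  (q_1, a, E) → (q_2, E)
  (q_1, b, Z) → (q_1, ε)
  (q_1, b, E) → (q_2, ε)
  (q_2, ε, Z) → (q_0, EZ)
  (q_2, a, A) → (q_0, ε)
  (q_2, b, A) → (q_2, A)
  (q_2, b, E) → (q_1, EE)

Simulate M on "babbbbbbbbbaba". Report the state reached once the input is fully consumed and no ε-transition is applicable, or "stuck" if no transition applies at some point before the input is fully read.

q_2

(q_0, babbbbbbbbbaba, Z) ⊢ (q_1, abbbbbbbbbaba, EZ) ⊢ (q_2, bbbbbbbbbaba, EZ) ⊢ (q_1, bbbbbbbbaba, EEZ) ⊢ (q_2, bbbbbbbaba, EZ) ⊢ (q_1, bbbbbbaba, EEZ) ⊢ (q_2, bbbbbaba, EZ) ⊢ (q_1, bbbbaba, EEZ) ⊢ (q_2, bbbaba, EZ) ⊢ (q_1, bbaba, EEZ) ⊢ (q_2, baba, EZ) ⊢ (q_1, aba, EEZ) ⊢ (q_2, ba, EEZ) ⊢ (q_1, a, EEEZ) ⊢ (q_2, ε, EEEZ)
All input consumed; M is in state q_2.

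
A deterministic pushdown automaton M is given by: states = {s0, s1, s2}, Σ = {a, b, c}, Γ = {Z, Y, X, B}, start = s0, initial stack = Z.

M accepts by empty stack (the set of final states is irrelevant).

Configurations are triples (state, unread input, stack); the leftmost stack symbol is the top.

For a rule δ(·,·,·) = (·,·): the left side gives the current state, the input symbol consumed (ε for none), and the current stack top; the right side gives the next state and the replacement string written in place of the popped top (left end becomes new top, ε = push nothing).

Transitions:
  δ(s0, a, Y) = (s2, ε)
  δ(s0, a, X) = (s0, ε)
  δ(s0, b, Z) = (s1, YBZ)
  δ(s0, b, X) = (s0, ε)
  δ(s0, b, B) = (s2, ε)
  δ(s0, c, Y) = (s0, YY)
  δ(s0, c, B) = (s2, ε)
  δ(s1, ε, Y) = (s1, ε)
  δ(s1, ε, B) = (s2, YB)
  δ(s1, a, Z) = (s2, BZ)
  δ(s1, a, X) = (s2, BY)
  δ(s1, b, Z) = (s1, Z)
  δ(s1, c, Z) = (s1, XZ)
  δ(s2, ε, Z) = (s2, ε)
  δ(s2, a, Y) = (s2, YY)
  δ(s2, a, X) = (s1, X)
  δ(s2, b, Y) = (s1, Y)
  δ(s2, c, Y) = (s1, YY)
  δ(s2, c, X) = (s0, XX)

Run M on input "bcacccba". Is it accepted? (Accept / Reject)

Reject

(s0, bcacccba, Z)
  read b, top Z: go to s1, push YBZ → (s1, cacccba, YBZ)
  ε-move, top Y: go to s1, push ε → (s1, cacccba, BZ)
  ε-move, top B: go to s2, push YB → (s2, cacccba, YBZ)
  read c, top Y: go to s1, push YY → (s1, acccba, YYBZ)
  ε-move, top Y: go to s1, push ε → (s1, acccba, YBZ)
  ε-move, top Y: go to s1, push ε → (s1, acccba, BZ)
  ε-move, top B: go to s2, push YB → (s2, acccba, YBZ)
  read a, top Y: go to s2, push YY → (s2, cccba, YYBZ)
  read c, top Y: go to s1, push YY → (s1, ccba, YYYBZ)
  ε-move, top Y: go to s1, push ε → (s1, ccba, YYBZ)
  ε-move, top Y: go to s1, push ε → (s1, ccba, YBZ)
  ε-move, top Y: go to s1, push ε → (s1, ccba, BZ)
  ε-move, top B: go to s2, push YB → (s2, ccba, YBZ)
  read c, top Y: go to s1, push YY → (s1, cba, YYBZ)
  ε-move, top Y: go to s1, push ε → (s1, cba, YBZ)
  ε-move, top Y: go to s1, push ε → (s1, cba, BZ)
  ε-move, top B: go to s2, push YB → (s2, cba, YBZ)
  read c, top Y: go to s1, push YY → (s1, ba, YYBZ)
  ε-move, top Y: go to s1, push ε → (s1, ba, YBZ)
  ε-move, top Y: go to s1, push ε → (s1, ba, BZ)
  ε-move, top B: go to s2, push YB → (s2, ba, YBZ)
  read b, top Y: go to s1, push Y → (s1, a, YBZ)
  ε-move, top Y: go to s1, push ε → (s1, a, BZ)
  ε-move, top B: go to s2, push YB → (s2, a, YBZ)
  read a, top Y: go to s2, push YY → (s2, ε, YYBZ)
All input consumed; stack is YYBZ, not empty, and no further ε-move applies.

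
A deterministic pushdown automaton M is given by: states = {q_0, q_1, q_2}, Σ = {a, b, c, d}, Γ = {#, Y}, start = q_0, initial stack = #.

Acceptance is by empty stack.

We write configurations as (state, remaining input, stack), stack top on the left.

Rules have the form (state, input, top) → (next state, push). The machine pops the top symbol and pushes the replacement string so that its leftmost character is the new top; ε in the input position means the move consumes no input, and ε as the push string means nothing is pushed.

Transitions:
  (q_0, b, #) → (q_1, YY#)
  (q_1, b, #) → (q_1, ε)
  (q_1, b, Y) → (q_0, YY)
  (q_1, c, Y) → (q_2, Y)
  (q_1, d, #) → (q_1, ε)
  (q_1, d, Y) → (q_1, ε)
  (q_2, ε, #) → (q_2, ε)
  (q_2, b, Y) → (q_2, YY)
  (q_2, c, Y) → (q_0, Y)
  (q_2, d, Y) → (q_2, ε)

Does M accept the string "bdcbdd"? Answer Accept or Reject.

(q_0, bdcbdd, #)
  read b, top #: go to q_1, push YY# → (q_1, dcbdd, YY#)
  read d, top Y: go to q_1, push ε → (q_1, cbdd, Y#)
  read c, top Y: go to q_2, push Y → (q_2, bdd, Y#)
  read b, top Y: go to q_2, push YY → (q_2, dd, YY#)
  read d, top Y: go to q_2, push ε → (q_2, d, Y#)
  read d, top Y: go to q_2, push ε → (q_2, ε, #)
  ε-move, top #: go to q_2, push ε → (q_2, ε, ε)
All input consumed and the stack is empty.

Accept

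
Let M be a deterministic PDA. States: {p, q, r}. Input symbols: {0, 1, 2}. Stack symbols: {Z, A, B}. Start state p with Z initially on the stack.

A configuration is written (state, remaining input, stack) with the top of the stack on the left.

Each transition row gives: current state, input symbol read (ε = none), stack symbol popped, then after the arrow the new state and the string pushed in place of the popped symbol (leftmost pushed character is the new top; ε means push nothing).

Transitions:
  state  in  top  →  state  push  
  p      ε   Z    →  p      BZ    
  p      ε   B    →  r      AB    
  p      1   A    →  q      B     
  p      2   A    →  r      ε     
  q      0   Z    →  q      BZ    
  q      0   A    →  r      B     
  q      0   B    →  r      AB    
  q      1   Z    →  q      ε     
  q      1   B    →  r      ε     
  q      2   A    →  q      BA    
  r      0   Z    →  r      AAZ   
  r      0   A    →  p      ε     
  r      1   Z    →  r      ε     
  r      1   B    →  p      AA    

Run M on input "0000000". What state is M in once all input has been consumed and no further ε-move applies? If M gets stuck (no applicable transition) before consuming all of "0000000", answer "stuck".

(p, 0000000, Z) ⊢ (p, 0000000, BZ) ⊢ (r, 0000000, ABZ) ⊢ (p, 000000, BZ) ⊢ (r, 000000, ABZ) ⊢ (p, 00000, BZ) ⊢ (r, 00000, ABZ) ⊢ (p, 0000, BZ) ⊢ (r, 0000, ABZ) ⊢ (p, 000, BZ) ⊢ (r, 000, ABZ) ⊢ (p, 00, BZ) ⊢ (r, 00, ABZ) ⊢ (p, 0, BZ) ⊢ (r, 0, ABZ) ⊢ (p, ε, BZ) ⊢ (r, ε, ABZ)
All input consumed; M is in state r.

r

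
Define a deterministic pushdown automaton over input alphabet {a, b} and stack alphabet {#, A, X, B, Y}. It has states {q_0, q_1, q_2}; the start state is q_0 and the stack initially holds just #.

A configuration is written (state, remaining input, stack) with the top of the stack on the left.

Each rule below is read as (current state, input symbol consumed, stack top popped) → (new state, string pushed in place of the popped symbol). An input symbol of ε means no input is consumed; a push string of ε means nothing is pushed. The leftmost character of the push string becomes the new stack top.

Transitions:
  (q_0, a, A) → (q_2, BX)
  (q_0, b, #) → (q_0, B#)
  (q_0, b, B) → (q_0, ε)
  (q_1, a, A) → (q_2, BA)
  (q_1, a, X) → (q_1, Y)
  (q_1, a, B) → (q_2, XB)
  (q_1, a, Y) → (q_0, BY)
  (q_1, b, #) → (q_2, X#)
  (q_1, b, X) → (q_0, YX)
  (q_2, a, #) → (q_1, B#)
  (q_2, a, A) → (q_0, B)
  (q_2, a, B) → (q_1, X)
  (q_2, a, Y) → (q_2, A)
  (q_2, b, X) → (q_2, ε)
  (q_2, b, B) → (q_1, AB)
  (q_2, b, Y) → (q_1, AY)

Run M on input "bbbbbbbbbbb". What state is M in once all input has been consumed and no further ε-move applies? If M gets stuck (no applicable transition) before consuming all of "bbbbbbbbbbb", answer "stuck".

(q_0, bbbbbbbbbbb, #) ⊢ (q_0, bbbbbbbbbb, B#) ⊢ (q_0, bbbbbbbbb, #) ⊢ (q_0, bbbbbbbb, B#) ⊢ (q_0, bbbbbbb, #) ⊢ (q_0, bbbbbb, B#) ⊢ (q_0, bbbbb, #) ⊢ (q_0, bbbb, B#) ⊢ (q_0, bbb, #) ⊢ (q_0, bb, B#) ⊢ (q_0, b, #) ⊢ (q_0, ε, B#)
All input consumed; M is in state q_0.

q_0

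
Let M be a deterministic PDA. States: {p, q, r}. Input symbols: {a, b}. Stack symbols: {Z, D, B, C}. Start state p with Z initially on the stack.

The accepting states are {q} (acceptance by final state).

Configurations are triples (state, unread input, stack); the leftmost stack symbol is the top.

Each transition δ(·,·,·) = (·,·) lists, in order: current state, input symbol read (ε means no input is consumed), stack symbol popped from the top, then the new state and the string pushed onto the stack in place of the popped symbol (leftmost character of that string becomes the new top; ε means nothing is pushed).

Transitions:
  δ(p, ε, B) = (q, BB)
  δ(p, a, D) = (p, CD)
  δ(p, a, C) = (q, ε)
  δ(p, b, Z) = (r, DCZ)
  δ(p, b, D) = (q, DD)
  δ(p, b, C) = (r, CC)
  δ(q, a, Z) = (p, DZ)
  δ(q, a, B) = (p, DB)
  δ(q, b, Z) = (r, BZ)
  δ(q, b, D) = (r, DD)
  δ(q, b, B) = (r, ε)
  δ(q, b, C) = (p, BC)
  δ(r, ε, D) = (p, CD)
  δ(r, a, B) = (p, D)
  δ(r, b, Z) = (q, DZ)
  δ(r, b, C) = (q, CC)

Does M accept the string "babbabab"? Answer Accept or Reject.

Reject

(p, babbabab, Z)
  read b, top Z: go to r, push DCZ → (r, abbabab, DCZ)
  ε-move, top D: go to p, push CD → (p, abbabab, CDCZ)
  read a, top C: go to q, push ε → (q, bbabab, DCZ)
  read b, top D: go to r, push DD → (r, babab, DDCZ)
  ε-move, top D: go to p, push CD → (p, babab, CDDCZ)
  read b, top C: go to r, push CC → (r, abab, CCDDCZ)
No transition applies at (r, abab, CCDDCZ); input not fully consumed.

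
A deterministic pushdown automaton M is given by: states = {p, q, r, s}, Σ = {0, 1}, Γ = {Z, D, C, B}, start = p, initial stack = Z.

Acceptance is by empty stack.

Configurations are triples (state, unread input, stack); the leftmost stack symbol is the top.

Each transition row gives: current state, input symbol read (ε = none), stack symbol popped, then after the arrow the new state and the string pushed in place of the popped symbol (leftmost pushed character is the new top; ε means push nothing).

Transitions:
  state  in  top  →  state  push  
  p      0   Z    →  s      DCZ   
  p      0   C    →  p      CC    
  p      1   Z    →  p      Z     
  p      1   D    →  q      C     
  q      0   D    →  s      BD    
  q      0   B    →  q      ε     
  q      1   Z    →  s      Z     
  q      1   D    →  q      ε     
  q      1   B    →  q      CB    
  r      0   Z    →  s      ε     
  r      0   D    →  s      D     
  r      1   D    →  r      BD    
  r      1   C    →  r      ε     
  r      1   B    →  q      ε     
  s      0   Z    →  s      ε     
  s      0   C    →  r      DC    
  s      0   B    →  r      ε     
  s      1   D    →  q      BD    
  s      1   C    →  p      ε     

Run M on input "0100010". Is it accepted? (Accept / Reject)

Reject

(p, 0100010, Z)
  read 0, top Z: go to s, push DCZ → (s, 100010, DCZ)
  read 1, top D: go to q, push BD → (q, 00010, BDCZ)
  read 0, top B: go to q, push ε → (q, 0010, DCZ)
  read 0, top D: go to s, push BD → (s, 010, BDCZ)
  read 0, top B: go to r, push ε → (r, 10, DCZ)
  read 1, top D: go to r, push BD → (r, 0, BDCZ)
No transition applies at (r, 0, BDCZ); input not fully consumed.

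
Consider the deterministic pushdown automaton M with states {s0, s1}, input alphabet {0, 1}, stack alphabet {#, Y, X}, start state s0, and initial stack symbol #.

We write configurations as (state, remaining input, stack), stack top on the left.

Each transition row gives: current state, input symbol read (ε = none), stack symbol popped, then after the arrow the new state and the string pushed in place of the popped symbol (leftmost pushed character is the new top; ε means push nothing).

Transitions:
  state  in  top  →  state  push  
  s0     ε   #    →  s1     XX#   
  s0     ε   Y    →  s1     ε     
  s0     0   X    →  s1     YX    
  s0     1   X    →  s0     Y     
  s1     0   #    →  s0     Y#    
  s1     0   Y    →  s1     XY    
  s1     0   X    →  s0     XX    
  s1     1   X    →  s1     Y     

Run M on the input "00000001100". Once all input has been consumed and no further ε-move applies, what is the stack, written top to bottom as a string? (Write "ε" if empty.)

XXYYXXYXXX#

(s0, 00000001100, #) ⊢ (s1, 00000001100, XX#) ⊢ (s0, 0000001100, XXX#) ⊢ (s1, 000001100, YXXX#) ⊢ (s1, 00001100, XYXXX#) ⊢ (s0, 0001100, XXYXXX#) ⊢ (s1, 001100, YXXYXXX#) ⊢ (s1, 01100, XYXXYXXX#) ⊢ (s0, 1100, XXYXXYXXX#) ⊢ (s0, 100, YXYXXYXXX#) ⊢ (s1, 100, XYXXYXXX#) ⊢ (s1, 00, YYXXYXXX#) ⊢ (s1, 0, XYYXXYXXX#) ⊢ (s0, ε, XXYYXXYXXX#)
All input consumed in state s0 with stack XXYYXXYXXX#.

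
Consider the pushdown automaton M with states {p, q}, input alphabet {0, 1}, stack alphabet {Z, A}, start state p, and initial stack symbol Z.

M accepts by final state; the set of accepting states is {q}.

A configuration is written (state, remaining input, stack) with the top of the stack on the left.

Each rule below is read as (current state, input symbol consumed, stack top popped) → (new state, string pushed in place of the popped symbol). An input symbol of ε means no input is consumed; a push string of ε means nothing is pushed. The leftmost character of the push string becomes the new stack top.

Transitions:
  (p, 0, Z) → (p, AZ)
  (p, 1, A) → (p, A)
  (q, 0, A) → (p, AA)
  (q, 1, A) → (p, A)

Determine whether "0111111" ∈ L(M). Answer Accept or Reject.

Reject

No computation consumes all input and reaches a final state.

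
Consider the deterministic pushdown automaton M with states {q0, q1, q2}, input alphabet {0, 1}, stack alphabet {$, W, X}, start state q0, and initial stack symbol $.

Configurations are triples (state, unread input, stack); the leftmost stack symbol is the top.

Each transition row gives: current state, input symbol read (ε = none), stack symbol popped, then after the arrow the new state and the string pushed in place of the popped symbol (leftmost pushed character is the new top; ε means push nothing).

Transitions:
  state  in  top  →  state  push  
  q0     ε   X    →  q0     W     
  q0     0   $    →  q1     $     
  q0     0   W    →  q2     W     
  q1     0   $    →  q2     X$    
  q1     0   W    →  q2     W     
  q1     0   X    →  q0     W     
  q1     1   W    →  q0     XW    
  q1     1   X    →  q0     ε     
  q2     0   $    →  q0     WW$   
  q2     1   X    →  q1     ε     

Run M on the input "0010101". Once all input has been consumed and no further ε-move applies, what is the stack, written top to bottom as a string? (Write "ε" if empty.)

(q0, 0010101, $) ⊢ (q1, 010101, $) ⊢ (q2, 10101, X$) ⊢ (q1, 0101, $) ⊢ (q2, 101, X$) ⊢ (q1, 01, $) ⊢ (q2, 1, X$) ⊢ (q1, ε, $)
All input consumed in state q1 with stack $.

$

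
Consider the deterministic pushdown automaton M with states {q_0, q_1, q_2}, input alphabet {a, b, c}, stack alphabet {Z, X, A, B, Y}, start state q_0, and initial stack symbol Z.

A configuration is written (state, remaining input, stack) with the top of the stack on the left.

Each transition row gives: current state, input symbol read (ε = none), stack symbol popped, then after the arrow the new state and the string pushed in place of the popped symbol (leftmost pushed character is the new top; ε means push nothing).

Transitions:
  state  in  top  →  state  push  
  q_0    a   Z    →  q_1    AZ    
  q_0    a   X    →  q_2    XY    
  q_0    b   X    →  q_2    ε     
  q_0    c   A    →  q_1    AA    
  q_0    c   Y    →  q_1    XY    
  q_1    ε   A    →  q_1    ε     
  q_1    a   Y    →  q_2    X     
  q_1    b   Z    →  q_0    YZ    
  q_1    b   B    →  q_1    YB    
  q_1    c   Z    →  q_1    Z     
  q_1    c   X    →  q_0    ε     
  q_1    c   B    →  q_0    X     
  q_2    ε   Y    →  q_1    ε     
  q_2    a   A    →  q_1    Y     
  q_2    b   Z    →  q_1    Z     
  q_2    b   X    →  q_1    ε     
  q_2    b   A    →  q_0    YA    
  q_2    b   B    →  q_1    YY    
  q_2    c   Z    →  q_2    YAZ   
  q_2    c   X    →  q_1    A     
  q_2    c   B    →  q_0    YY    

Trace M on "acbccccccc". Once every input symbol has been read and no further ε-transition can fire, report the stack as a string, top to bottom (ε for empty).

(q_0, acbccccccc, Z)
  read a, top Z: go to q_1, push AZ → (q_1, cbccccccc, AZ)
  ε-move, top A: go to q_1, push ε → (q_1, cbccccccc, Z)
  read c, top Z: go to q_1, push Z → (q_1, bccccccc, Z)
  read b, top Z: go to q_0, push YZ → (q_0, ccccccc, YZ)
  read c, top Y: go to q_1, push XY → (q_1, cccccc, XYZ)
  read c, top X: go to q_0, push ε → (q_0, ccccc, YZ)
  read c, top Y: go to q_1, push XY → (q_1, cccc, XYZ)
  read c, top X: go to q_0, push ε → (q_0, ccc, YZ)
  read c, top Y: go to q_1, push XY → (q_1, cc, XYZ)
  read c, top X: go to q_0, push ε → (q_0, c, YZ)
  read c, top Y: go to q_1, push XY → (q_1, ε, XYZ)
All input consumed in state q_1 with stack XYZ.

XYZ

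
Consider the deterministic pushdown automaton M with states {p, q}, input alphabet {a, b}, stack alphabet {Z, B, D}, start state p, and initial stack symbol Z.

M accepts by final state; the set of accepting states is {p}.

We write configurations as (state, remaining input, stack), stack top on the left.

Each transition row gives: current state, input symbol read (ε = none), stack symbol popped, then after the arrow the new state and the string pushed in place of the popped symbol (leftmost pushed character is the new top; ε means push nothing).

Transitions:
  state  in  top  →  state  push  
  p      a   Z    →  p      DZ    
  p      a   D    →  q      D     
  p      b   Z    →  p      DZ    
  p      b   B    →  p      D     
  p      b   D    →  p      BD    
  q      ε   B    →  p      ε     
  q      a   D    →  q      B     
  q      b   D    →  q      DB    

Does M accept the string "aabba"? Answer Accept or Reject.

Accept

(p, aabba, Z)
  read a, top Z: go to p, push DZ → (p, abba, DZ)
  read a, top D: go to q, push D → (q, bba, DZ)
  read b, top D: go to q, push DB → (q, ba, DBZ)
  read b, top D: go to q, push DB → (q, a, DBBZ)
  read a, top D: go to q, push B → (q, ε, BBBZ)
  ε-move, top B: go to p, push ε → (p, ε, BBZ)
All input consumed; state p ∈ F.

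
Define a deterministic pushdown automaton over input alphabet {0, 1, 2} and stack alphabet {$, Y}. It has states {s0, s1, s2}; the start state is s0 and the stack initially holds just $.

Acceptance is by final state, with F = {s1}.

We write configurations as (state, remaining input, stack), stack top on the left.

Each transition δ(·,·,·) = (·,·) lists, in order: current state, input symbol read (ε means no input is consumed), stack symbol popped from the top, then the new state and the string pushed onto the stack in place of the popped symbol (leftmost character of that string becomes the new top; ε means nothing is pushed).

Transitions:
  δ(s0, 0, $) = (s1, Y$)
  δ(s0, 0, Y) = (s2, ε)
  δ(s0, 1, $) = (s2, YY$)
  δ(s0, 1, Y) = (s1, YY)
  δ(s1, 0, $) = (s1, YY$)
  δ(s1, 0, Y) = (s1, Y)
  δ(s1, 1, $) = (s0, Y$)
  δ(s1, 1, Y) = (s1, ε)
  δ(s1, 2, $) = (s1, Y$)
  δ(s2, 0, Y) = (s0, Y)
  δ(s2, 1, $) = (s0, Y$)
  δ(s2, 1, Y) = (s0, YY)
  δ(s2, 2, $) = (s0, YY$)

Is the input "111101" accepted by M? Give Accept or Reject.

(s0, 111101, $)
  read 1, top $: go to s2, push YY$ → (s2, 11101, YY$)
  read 1, top Y: go to s0, push YY → (s0, 1101, YYY$)
  read 1, top Y: go to s1, push YY → (s1, 101, YYYY$)
  read 1, top Y: go to s1, push ε → (s1, 01, YYY$)
  read 0, top Y: go to s1, push Y → (s1, 1, YYY$)
  read 1, top Y: go to s1, push ε → (s1, ε, YY$)
All input consumed; state s1 ∈ F.

Accept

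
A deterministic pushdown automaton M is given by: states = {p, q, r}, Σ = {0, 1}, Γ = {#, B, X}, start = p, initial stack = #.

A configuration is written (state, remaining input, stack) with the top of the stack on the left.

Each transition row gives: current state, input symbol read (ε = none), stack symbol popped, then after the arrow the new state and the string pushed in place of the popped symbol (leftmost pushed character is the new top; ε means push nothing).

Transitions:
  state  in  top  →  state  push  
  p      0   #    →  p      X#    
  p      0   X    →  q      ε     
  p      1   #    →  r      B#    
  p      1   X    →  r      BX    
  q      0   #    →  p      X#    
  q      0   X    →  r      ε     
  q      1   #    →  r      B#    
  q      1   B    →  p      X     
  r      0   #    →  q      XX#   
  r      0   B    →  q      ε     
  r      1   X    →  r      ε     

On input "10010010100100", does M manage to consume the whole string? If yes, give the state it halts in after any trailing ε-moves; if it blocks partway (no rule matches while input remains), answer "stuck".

(p, 10010010100100, #)
  read 1, top #: go to r, push B# → (r, 0010010100100, B#)
  read 0, top B: go to q, push ε → (q, 010010100100, #)
  read 0, top #: go to p, push X# → (p, 10010100100, X#)
  read 1, top X: go to r, push BX → (r, 0010100100, BX#)
  read 0, top B: go to q, push ε → (q, 010100100, X#)
  read 0, top X: go to r, push ε → (r, 10100100, #)
No transition for (r, 1, top #); M blocks with input 10100100 remaining.

stuck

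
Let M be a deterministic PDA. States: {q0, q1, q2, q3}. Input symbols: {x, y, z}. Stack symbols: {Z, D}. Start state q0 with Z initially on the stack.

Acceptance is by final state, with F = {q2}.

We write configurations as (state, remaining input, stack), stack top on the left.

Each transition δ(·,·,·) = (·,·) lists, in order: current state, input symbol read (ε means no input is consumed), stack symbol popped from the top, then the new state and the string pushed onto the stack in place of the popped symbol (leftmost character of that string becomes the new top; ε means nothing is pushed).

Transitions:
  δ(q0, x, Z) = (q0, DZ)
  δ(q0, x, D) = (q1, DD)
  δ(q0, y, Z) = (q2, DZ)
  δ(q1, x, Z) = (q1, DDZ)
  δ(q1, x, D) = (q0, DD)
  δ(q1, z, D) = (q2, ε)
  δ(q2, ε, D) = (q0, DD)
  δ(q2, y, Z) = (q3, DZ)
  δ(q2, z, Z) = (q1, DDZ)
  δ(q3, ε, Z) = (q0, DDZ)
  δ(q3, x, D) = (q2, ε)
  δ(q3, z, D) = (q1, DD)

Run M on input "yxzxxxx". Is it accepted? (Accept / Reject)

Reject

(q0, yxzxxxx, Z)
  read y, top Z: go to q2, push DZ → (q2, xzxxxx, DZ)
  ε-move, top D: go to q0, push DD → (q0, xzxxxx, DDZ)
  read x, top D: go to q1, push DD → (q1, zxxxx, DDDZ)
  read z, top D: go to q2, push ε → (q2, xxxx, DDZ)
  ε-move, top D: go to q0, push DD → (q0, xxxx, DDDZ)
  read x, top D: go to q1, push DD → (q1, xxx, DDDDZ)
  read x, top D: go to q0, push DD → (q0, xx, DDDDDZ)
  read x, top D: go to q1, push DD → (q1, x, DDDDDDZ)
  read x, top D: go to q0, push DD → (q0, ε, DDDDDDDZ)
All input consumed; state q0 ∉ F and no further ε-move applies.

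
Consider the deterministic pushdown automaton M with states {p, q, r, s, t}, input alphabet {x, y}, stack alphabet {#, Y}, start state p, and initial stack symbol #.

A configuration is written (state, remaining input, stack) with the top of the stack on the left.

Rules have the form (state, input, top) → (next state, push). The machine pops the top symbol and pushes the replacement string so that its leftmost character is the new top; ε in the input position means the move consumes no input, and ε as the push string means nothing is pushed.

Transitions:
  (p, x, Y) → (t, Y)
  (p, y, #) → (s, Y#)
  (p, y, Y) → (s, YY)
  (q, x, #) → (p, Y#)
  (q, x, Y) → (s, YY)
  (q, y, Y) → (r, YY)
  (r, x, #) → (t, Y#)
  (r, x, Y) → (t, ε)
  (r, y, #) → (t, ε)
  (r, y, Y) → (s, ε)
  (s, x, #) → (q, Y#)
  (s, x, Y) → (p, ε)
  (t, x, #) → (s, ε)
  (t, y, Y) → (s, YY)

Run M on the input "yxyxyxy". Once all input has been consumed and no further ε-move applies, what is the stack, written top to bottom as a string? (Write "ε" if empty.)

(p, yxyxyxy, #)
  read y, top #: go to s, push Y# → (s, xyxyxy, Y#)
  read x, top Y: go to p, push ε → (p, yxyxy, #)
  read y, top #: go to s, push Y# → (s, xyxy, Y#)
  read x, top Y: go to p, push ε → (p, yxy, #)
  read y, top #: go to s, push Y# → (s, xy, Y#)
  read x, top Y: go to p, push ε → (p, y, #)
  read y, top #: go to s, push Y# → (s, ε, Y#)
All input consumed in state s with stack Y#.

Y#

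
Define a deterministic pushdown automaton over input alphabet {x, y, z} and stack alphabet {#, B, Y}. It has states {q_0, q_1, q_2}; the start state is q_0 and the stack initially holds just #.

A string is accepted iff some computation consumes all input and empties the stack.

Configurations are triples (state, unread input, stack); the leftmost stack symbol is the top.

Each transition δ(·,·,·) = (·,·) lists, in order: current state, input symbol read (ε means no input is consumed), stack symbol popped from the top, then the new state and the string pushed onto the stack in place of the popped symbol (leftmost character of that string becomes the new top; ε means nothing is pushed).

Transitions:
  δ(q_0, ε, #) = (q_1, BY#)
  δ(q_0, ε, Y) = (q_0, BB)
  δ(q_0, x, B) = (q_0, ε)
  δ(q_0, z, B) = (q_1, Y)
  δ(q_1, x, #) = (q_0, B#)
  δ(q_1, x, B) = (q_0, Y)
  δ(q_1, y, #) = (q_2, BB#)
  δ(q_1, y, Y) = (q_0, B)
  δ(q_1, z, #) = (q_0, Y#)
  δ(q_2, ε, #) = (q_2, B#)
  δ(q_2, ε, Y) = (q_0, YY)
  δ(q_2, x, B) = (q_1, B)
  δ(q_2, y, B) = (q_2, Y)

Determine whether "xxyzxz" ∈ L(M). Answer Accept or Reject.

(q_0, xxyzxz, #)
  ε-move, top #: go to q_1, push BY# → (q_1, xxyzxz, BY#)
  read x, top B: go to q_0, push Y → (q_0, xyzxz, YY#)
  ε-move, top Y: go to q_0, push BB → (q_0, xyzxz, BBY#)
  read x, top B: go to q_0, push ε → (q_0, yzxz, BY#)
No transition applies at (q_0, yzxz, BY#); input not fully consumed.

Reject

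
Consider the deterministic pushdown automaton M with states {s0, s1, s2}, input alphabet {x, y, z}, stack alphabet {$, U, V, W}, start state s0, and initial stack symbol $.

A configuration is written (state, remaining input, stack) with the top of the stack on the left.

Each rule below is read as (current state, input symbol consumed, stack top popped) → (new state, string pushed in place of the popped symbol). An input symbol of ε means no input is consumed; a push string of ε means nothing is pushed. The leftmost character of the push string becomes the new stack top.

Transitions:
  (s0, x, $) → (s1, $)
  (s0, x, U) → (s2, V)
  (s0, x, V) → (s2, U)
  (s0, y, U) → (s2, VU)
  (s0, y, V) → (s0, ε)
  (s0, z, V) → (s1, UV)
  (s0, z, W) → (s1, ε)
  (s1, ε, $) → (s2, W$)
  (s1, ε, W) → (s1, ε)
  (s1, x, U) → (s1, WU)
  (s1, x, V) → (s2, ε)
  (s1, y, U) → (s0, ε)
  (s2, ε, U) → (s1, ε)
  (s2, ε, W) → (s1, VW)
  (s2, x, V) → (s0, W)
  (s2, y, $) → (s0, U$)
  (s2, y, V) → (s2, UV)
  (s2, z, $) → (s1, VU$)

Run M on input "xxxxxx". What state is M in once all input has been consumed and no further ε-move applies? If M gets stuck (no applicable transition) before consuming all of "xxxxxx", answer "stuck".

(s0, xxxxxx, $) ⊢ (s1, xxxxx, $) ⊢ (s2, xxxxx, W$) ⊢ (s1, xxxxx, VW$) ⊢ (s2, xxxx, W$) ⊢ (s1, xxxx, VW$) ⊢ (s2, xxx, W$) ⊢ (s1, xxx, VW$) ⊢ (s2, xx, W$) ⊢ (s1, xx, VW$) ⊢ (s2, x, W$) ⊢ (s1, x, VW$) ⊢ (s2, ε, W$) ⊢ (s1, ε, VW$)
All input consumed; M is in state s1.

s1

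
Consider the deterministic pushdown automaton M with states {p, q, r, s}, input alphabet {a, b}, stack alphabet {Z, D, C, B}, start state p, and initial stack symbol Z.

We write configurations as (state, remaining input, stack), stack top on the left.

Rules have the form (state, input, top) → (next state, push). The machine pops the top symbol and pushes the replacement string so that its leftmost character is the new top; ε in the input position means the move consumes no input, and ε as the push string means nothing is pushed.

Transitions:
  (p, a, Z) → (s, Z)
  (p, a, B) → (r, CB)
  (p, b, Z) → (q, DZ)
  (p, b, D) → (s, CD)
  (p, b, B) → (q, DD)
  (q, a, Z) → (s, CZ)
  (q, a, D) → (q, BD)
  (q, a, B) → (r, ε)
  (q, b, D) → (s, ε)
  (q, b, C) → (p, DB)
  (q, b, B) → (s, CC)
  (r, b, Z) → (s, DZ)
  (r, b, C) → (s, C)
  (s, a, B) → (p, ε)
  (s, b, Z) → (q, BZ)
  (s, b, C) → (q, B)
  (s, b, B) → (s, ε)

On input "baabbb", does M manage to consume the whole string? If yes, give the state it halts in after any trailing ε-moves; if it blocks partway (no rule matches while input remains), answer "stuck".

(p, baabbb, Z)
  read b, top Z: go to q, push DZ → (q, aabbb, DZ)
  read a, top D: go to q, push BD → (q, abbb, BDZ)
  read a, top B: go to r, push ε → (r, bbb, DZ)
No transition for (r, b, top D); M blocks with input bbb remaining.

stuck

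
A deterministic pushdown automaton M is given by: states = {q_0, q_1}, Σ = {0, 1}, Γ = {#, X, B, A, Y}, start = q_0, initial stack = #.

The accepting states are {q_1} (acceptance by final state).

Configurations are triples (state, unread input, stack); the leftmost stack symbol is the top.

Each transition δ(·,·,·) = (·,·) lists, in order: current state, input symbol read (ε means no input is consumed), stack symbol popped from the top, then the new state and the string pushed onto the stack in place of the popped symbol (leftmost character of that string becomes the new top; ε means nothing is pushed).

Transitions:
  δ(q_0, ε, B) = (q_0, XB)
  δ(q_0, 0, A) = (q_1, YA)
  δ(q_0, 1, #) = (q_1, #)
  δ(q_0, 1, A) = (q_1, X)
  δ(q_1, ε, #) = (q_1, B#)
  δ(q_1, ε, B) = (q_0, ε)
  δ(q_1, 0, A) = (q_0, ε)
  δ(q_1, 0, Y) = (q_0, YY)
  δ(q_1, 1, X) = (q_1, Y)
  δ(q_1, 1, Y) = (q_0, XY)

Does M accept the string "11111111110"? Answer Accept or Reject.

(q_0, 11111111110, #)
  read 1, top #: go to q_1, push # → (q_1, 1111111110, #)
  ε-move, top #: go to q_1, push B# → (q_1, 1111111110, B#)
  ε-move, top B: go to q_0, push ε → (q_0, 1111111110, #)
  read 1, top #: go to q_1, push # → (q_1, 111111110, #)
  ε-move, top #: go to q_1, push B# → (q_1, 111111110, B#)
  ε-move, top B: go to q_0, push ε → (q_0, 111111110, #)
  read 1, top #: go to q_1, push # → (q_1, 11111110, #)
  ε-move, top #: go to q_1, push B# → (q_1, 11111110, B#)
  ε-move, top B: go to q_0, push ε → (q_0, 11111110, #)
  read 1, top #: go to q_1, push # → (q_1, 1111110, #)
  ε-move, top #: go to q_1, push B# → (q_1, 1111110, B#)
  ε-move, top B: go to q_0, push ε → (q_0, 1111110, #)
  read 1, top #: go to q_1, push # → (q_1, 111110, #)
  ε-move, top #: go to q_1, push B# → (q_1, 111110, B#)
  ε-move, top B: go to q_0, push ε → (q_0, 111110, #)
  read 1, top #: go to q_1, push # → (q_1, 11110, #)
  ε-move, top #: go to q_1, push B# → (q_1, 11110, B#)
  ε-move, top B: go to q_0, push ε → (q_0, 11110, #)
  read 1, top #: go to q_1, push # → (q_1, 1110, #)
  ε-move, top #: go to q_1, push B# → (q_1, 1110, B#)
  ε-move, top B: go to q_0, push ε → (q_0, 1110, #)
  read 1, top #: go to q_1, push # → (q_1, 110, #)
  ε-move, top #: go to q_1, push B# → (q_1, 110, B#)
  ε-move, top B: go to q_0, push ε → (q_0, 110, #)
  read 1, top #: go to q_1, push # → (q_1, 10, #)
  ε-move, top #: go to q_1, push B# → (q_1, 10, B#)
  ε-move, top B: go to q_0, push ε → (q_0, 10, #)
  read 1, top #: go to q_1, push # → (q_1, 0, #)
  ε-move, top #: go to q_1, push B# → (q_1, 0, B#)
  ε-move, top B: go to q_0, push ε → (q_0, 0, #)
No transition applies at (q_0, 0, #); input not fully consumed.

Reject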